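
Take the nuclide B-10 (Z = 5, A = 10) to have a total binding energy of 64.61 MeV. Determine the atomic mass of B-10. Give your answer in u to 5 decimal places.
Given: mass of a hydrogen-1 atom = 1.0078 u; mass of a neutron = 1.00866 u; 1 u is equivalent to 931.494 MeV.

Mass defect = 64.61 MeV / (931.494 MeV/u) = 0.0693617 u
Constituent mass = 5(1.0078) + 5(1.00866) = 10.08230 u
Atomic mass = 10.08230 − 0.0693617 = 10.0129383 u ≈ 10.01294 u (to 5 decimal places)

10.01294 u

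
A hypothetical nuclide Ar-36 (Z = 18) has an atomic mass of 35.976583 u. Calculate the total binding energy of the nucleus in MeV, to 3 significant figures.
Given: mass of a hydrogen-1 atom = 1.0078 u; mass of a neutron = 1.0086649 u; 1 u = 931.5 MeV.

The nucleus contains 18 protons and 36 − 18 = 18 neutrons.
Mass of separated nucleons = 18(1.0078) + 18(1.0086649) = 18.1404 + 18.1559682 = 36.2963682 u
Δm = 36.2963682 − 35.976583 = 0.3197852 u
E_B = 0.3197852 × 931.5 = 297.880 MeV

298 MeV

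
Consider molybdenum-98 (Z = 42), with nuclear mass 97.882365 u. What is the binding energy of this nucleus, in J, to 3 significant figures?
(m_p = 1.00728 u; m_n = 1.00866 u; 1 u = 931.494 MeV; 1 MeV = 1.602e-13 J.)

1.36e-10 J

With 42 protons and 56 neutrons (A = 98):
Mass of separated nucleons = 42(1.00728) + 56(1.00866) = 42.30576 + 56.48496 = 98.79072 u
Mass defect Δm = 98.79072 − 97.882365 = 0.908355 u
E_B = 0.908355 × 931.494 = 846.127 MeV
In joules: 846.127 MeV × 1.602e-13 J/MeV = 1.3555e-10 J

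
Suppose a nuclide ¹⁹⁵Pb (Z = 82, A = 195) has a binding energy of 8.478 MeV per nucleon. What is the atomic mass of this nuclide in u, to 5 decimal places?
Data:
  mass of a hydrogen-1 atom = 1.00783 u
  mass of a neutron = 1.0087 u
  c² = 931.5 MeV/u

194.85038 u

Total binding energy = 195 × 8.478 = 1653.210 MeV
Mass defect = 1653.210 MeV / (931.5 MeV/u) = 1.7747826 u
Constituent mass = 82(1.00783) + 113(1.0087) = 196.62516 u
Atomic mass = 196.62516 − 1.7747826 = 194.8503774 u ≈ 194.85038 u (to 5 decimal places)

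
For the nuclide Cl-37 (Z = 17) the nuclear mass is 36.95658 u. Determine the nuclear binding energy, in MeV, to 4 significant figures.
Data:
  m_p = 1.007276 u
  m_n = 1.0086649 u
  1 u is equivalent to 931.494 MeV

Mass of separated nucleons = 17(1.007276) + 20(1.0086649) = 17.123692 + 20.1732980 = 37.2969900 u
The mass defect is 37.2969900 − 36.95658 = 0.3404100 u.
Converting to energy: 0.3404100 u × 931.494 MeV/u = 317.090 MeV

317.1 MeV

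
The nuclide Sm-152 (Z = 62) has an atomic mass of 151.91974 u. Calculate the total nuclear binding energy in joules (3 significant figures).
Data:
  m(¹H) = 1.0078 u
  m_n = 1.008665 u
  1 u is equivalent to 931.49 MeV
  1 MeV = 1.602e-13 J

2.01e-10 J

Z = 62, so N = A − Z = 152 − 62 = 90.
Total constituent mass: 62 × 1.0078 + 90 × 1.008665 = 153.263450 u
Δm = 153.263450 − 151.91974 = 1.343710 u
Binding energy = Δm·c² = 1.343710 × 931.49 MeV/u = 1251.65 MeV
In joules: 1251.65 MeV × 1.602e-13 J/MeV = 2.0051e-10 J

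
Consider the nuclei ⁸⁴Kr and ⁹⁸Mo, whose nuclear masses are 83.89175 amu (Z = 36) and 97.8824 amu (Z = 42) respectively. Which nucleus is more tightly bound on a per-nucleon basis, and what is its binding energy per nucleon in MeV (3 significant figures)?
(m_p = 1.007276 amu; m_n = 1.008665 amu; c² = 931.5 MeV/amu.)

⁸⁴Kr: Σm = 36(1.007276) + 48(1.008665) = 84.677856 amu; Δm = 0.786106 amu; E_B = 732.26 MeV; E_B/A = 8.717 MeV
⁹⁸Mo: Σm = 42(1.007276) + 56(1.008665) = 98.790832 amu; Δm = 0.908432 amu; E_B = 846.20 MeV; E_B/A = 8.6347 MeV
⁸⁴Kr has the higher binding energy per nucleon, so it is the more tightly bound nucleus.

⁸⁴Kr; 8.72 MeV/nucleon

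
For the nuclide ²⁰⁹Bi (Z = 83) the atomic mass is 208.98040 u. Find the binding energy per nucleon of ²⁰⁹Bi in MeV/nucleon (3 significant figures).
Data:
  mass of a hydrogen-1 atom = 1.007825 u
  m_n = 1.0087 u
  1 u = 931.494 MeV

7.87 MeV/nucleon

Mass of separated nucleons = 83(1.007825) + 126(1.0087) = 83.649475 + 127.0962 = 210.745675 u
The mass defect is 210.745675 − 208.98040 = 1.765275 u.
E_B = 1.765275 × 931.494 = 1644.34 MeV
BE/A = 1644.34 MeV / 209 = 7.868 MeV/nucleon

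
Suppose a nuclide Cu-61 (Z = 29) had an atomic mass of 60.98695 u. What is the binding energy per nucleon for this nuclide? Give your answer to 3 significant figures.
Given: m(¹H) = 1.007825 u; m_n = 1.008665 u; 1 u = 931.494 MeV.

The nucleus contains 29 protons and 61 − 29 = 32 neutrons.
Mass of separated nucleons = 29(1.007825) + 32(1.008665) = 29.226925 + 32.277280 = 61.504205 u
Δm = 61.504205 − 60.98695 = 0.517255 u
Binding energy = Δm·c² = 0.517255 × 931.494 MeV/u = 481.820 MeV
Per nucleon: 481.820 / 61 = 7.899 MeV

7.90 MeV/nucleon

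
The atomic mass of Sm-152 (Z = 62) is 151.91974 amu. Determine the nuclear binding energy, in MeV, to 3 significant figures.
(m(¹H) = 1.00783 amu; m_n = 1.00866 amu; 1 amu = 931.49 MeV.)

1250 MeV

Z = 62, so N = A − Z = 152 − 62 = 90.
Σm = 62·m(¹H) + 90·m_n = 62.48546 + 90.77940 = 153.26486 amu
The mass defect is 153.26486 − 151.91974 = 1.34512 amu.
Binding energy = Δm·c² = 1.34512 × 931.49 MeV/amu = 1252.97 MeV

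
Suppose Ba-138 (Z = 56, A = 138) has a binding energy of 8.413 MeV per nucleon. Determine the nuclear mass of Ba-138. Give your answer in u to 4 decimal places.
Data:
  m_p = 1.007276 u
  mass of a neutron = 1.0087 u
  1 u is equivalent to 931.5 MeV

137.8745 u

Total binding energy = 138 × 8.413 = 1160.994 MeV
Mass defect = 1160.994 MeV / (931.5 MeV/u) = 1.246370 u
Constituent mass = 56(1.007276) + 82(1.0087) = 139.120856 u
Nuclear mass = 139.120856 − 1.246370 = 137.874486 u ≈ 137.8745 u (to 4 decimal places)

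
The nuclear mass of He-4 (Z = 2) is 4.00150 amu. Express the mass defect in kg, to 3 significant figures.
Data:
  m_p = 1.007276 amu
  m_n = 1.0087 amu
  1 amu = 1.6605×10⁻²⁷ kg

5.06e-29 kg

The nucleus contains 2 protons and 4 − 2 = 2 neutrons.
Total constituent mass: 2 × 1.007276 + 2 × 1.0087 = 4.031952 amu
Δm = 4.031952 − 4.00150 = 0.030452 amu
In SI units: 0.030452 amu × 1.6605×10⁻²⁷ kg/amu = 5.0566e-29 kg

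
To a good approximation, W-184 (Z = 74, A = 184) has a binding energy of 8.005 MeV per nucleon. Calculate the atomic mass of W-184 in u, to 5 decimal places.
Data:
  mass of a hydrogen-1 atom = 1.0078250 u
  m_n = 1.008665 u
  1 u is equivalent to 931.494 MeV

Total binding energy = 184 × 8.005 = 1472.920 MeV
Mass defect = 1472.920 MeV / (931.494 MeV/u) = 1.5812448 u
Constituent mass = 74(1.0078250) + 110(1.008665) = 185.5322000 u
Atomic mass = 185.5322000 − 1.5812448 = 183.9509552 u ≈ 183.95096 u (to 5 decimal places)

183.95096 u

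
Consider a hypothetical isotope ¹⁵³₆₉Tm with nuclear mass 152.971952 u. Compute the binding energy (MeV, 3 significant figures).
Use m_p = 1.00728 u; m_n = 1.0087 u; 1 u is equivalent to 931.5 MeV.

1170 MeV

With 69 protons and 84 neutrons (A = 153):
Mass of separated nucleons = 69(1.00728) + 84(1.0087) = 69.50232 + 84.7308 = 154.23312 u
The mass defect is 154.23312 − 152.971952 = 1.261168 u.
E_B = 1.261168 × 931.5 = 1174.78 MeV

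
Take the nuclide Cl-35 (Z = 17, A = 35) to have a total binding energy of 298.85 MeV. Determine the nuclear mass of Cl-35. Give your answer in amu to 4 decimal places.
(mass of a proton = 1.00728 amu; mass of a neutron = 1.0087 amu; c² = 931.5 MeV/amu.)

34.9595 amu

Mass defect = 298.85 MeV / (931.5 MeV/amu) = 0.320827 amu
Constituent mass = 17(1.00728) + 18(1.0087) = 35.28036 amu
Nuclear mass = 35.28036 − 0.320827 = 34.959533 amu ≈ 34.9595 amu (to 4 decimal places)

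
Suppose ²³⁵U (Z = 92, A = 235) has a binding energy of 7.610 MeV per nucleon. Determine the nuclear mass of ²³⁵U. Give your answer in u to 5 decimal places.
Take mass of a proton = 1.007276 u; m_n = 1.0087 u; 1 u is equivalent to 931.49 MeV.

Total binding energy = 235 × 7.610 = 1788.350 MeV
Mass defect = 1788.350 MeV / (931.49 MeV/u) = 1.9198811 u
Constituent mass = 92(1.007276) + 143(1.0087) = 236.913492 u
Nuclear mass = 236.913492 − 1.9198811 = 234.9936109 u ≈ 234.99361 u (to 5 decimal places)

234.99361 u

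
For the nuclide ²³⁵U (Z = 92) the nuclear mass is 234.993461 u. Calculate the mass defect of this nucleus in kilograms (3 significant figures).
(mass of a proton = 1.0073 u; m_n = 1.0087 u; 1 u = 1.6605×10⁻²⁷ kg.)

Σm = 92·m_p + 143·m_n = 92.6716 + 144.2441 = 236.9157 u
Δm = 236.9157 − 234.993461 = 1.922239 u
In SI units: 1.922239 u × 1.6605×10⁻²⁷ kg/u = 3.1919e-27 kg

3.19e-27 kg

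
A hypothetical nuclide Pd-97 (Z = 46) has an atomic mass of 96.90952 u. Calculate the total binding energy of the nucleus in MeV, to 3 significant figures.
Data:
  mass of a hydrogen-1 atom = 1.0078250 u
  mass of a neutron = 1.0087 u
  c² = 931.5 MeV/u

Total constituent mass: 46 × 1.0078250 + 51 × 1.0087 = 97.8036500 u
The mass defect is 97.8036500 − 96.90952 = 0.8941300 u.
E_B = 0.8941300 × 931.5 = 832.882 MeV

833 MeV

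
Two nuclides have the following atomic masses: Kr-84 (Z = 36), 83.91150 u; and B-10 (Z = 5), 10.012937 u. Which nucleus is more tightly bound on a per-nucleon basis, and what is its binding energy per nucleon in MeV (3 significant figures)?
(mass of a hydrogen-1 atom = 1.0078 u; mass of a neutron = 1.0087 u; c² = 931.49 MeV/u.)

Kr-84: Σm = 36(1.0078) + 48(1.0087) = 84.6984 u; Δm = 0.78690 u; E_B = 732.99 MeV; E_B/A = 8.726 MeV
B-10: Σm = 5(1.0078) + 5(1.0087) = 10.0825 u; Δm = 0.069563 u; E_B = 64.797 MeV; E_B/A = 6.480 MeV
Kr-84 has the higher binding energy per nucleon, so it is the more tightly bound nucleus.

Kr-84; 8.73 MeV/nucleon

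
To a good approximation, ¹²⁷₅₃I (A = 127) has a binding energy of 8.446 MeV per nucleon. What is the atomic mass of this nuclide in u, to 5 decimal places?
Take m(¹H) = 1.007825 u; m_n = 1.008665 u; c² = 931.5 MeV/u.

126.90441 u

Total binding energy = 127 × 8.446 = 1072.642 MeV
Mass defect = 1072.642 MeV / (931.5 MeV/u) = 1.1515212 u
Constituent mass = 53(1.007825) + 74(1.008665) = 128.055935 u
Atomic mass = 128.055935 − 1.1515212 = 126.9044138 u ≈ 126.90441 u (to 5 decimal places)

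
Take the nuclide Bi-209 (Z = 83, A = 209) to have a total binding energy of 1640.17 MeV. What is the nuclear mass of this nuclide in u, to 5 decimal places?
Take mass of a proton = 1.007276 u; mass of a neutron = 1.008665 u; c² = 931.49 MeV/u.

208.93490 u

Mass defect = 1640.17 MeV / (931.49 MeV/u) = 1.7608026 u
Constituent mass = 83(1.007276) + 126(1.008665) = 210.695698 u
Nuclear mass = 210.695698 − 1.7608026 = 208.9348954 u ≈ 208.93490 u (to 5 decimal places)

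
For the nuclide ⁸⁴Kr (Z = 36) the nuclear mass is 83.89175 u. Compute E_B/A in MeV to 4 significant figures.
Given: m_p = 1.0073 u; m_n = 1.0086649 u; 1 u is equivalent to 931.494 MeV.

With 36 protons and 48 neutrons (A = 84):
Mass of separated nucleons = 36(1.0073) + 48(1.0086649) = 36.2628 + 48.4159152 = 84.6787152 u
Mass defect Δm = 84.6787152 − 83.89175 = 0.7869652 u
E_B = 0.7869652 × 931.494 = 733.053 MeV
BE/A = 733.053 MeV / 84 = 8.727 MeV/nucleon

8.727 MeV/nucleon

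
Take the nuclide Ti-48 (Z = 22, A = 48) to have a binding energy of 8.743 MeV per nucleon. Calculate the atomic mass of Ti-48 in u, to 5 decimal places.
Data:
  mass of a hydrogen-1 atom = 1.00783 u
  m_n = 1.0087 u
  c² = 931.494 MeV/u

Total binding energy = 48 × 8.743 = 419.664 MeV
Mass defect = 419.664 MeV / (931.494 MeV/u) = 0.4505279 u
Constituent mass = 22(1.00783) + 26(1.0087) = 48.39846 u
Atomic mass = 48.39846 − 0.4505279 = 47.9479321 u ≈ 47.94793 u (to 5 decimal places)

47.94793 u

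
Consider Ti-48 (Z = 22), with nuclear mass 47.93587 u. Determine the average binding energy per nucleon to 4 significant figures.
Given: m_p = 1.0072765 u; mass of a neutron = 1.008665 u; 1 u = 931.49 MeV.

With 22 protons and 26 neutrons (A = 48):
Σm = 22·m_p + 26·m_n = 22.1600830 + 26.225290 = 48.3853730 u
Δm = 48.3853730 − 47.93587 = 0.4495030 u
Binding energy = Δm·c² = 0.4495030 × 931.49 MeV/u = 418.708 MeV
BE/A = 418.708 MeV / 48 = 8.723 MeV/nucleon

8.723 MeV/nucleon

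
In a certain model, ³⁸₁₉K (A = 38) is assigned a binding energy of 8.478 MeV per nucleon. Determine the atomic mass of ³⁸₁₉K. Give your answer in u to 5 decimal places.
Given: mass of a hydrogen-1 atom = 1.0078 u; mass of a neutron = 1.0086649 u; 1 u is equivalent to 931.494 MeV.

37.96698 u

Total binding energy = 38 × 8.478 = 322.164 MeV
Mass defect = 322.164 MeV / (931.494 MeV/u) = 0.3458573 u
Constituent mass = 19(1.0078) + 19(1.0086649) = 38.3128331 u
Atomic mass = 38.3128331 − 0.3458573 = 37.9669758 u ≈ 37.96698 u (to 5 decimal places)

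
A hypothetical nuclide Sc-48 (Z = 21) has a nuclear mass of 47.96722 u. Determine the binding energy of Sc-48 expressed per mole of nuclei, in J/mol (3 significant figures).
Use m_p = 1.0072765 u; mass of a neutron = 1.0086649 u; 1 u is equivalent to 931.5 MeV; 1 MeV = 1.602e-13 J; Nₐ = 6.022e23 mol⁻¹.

3.77e+13 J/mol

Mass of separated nucleons = 21(1.0072765) + 27(1.0086649) = 21.1528065 + 27.2339523 = 48.3867588 u
The mass defect is 48.3867588 − 47.96722 = 0.4195388 u.
Binding energy = Δm·c² = 0.4195388 × 931.5 MeV/u = 390.800 MeV
Per nucleus in joules: 390.800 MeV × 1.602e-13 J/MeV = 6.2606e-11 J
Per mole: 6.2606e-11 J × 6.022e23 mol⁻¹ = 3.7701e+13 J/mol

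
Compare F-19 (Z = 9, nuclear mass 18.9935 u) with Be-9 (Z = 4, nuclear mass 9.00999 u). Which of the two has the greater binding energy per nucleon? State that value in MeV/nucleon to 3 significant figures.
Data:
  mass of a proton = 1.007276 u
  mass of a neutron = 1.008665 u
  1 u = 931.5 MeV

F-19; 7.78 MeV/nucleon

F-19: Σm = 9(1.007276) + 10(1.008665) = 19.152134 u; Δm = 0.158634 u; E_B = 147.77 MeV; E_B/A = 7.777 MeV
Be-9: Σm = 4(1.007276) + 5(1.008665) = 9.072429 u; Δm = 0.062439 u; E_B = 58.162 MeV; E_B/A = 6.462 MeV
F-19 has the higher binding energy per nucleon, so it is the more tightly bound nucleus.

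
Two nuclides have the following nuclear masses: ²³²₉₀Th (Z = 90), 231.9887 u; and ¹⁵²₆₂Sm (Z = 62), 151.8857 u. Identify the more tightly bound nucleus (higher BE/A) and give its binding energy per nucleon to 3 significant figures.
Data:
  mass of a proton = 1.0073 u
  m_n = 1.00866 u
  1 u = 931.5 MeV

¹⁵²₆₂Sm; 8.25 MeV/nucleon

²³²₉₀Th: Σm = 90(1.0073) + 142(1.00866) = 233.88672 u; Δm = 1.89802 u; E_B = 1768.0 MeV; E_B/A = 7.621 MeV
¹⁵²₆₂Sm: Σm = 62(1.0073) + 90(1.00866) = 153.23200 u; Δm = 1.34630 u; E_B = 1254.1 MeV; E_B/A = 8.251 MeV
¹⁵²₆₂Sm has the higher binding energy per nucleon, so it is the more tightly bound nucleus.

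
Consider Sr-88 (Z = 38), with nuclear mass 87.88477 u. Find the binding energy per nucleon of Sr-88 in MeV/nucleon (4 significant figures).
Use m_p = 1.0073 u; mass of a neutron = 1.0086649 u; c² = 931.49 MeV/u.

The nucleus contains 38 protons and 88 − 38 = 50 neutrons.
Mass of separated nucleons = 38(1.0073) + 50(1.0086649) = 38.2774 + 50.4332450 = 88.7106450 u
Δm = 88.7106450 − 87.88477 = 0.8258750 u
Converting to energy: 0.8258750 u × 931.49 MeV/u = 769.294 MeV
Dividing by A = 88 gives 8.742 MeV per nucleon.

8.742 MeV/nucleon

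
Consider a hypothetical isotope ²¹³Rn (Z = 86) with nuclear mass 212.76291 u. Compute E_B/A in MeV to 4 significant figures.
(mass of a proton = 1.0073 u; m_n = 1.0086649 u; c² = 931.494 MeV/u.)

8.595 MeV/nucleon

With 86 protons and 127 neutrons (A = 213):
Total constituent mass: 86 × 1.0073 + 127 × 1.0086649 = 214.7282423 u
The mass defect is 214.7282423 − 212.76291 = 1.9653323 u.
Binding energy = Δm·c² = 1.9653323 × 931.494 MeV/u = 1830.70 MeV
BE/A = 1830.70 MeV / 213 = 8.595 MeV/nucleon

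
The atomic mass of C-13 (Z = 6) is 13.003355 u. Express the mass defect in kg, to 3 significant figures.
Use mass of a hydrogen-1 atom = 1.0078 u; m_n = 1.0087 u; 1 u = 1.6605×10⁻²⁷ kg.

Σm = 6·m(¹H) + 7·m_n = 6.0468 + 7.0609 = 13.1077 u
Δm = 13.1077 − 13.003355 = 0.104345 u
In SI units: 0.104345 u × 1.6605×10⁻²⁷ kg/u = 1.7326e-28 kg

1.73e-28 kg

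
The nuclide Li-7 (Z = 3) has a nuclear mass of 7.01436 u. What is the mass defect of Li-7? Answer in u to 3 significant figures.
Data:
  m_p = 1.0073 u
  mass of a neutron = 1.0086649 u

0.0422 u

The nucleus contains 3 protons and 7 − 3 = 4 neutrons.
Σm = 3·m_p + 4·m_n = 3.0219 + 4.0346596 = 7.0565596 u
Mass defect Δm = 7.0565596 − 7.01436 = 0.0421996 u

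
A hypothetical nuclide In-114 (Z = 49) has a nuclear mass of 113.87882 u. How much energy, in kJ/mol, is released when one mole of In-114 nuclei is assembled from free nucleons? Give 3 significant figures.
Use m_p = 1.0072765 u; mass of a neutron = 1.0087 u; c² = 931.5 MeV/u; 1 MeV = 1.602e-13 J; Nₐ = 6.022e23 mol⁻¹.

With 49 protons and 65 neutrons (A = 114):
Total constituent mass: 49 × 1.0072765 + 65 × 1.0087 = 114.9220485 u
Mass defect Δm = 114.9220485 − 113.87882 = 1.0432285 u
Binding energy = Δm·c² = 1.0432285 × 931.5 MeV/u = 971.767 MeV
Per nucleus in joules: 971.767 MeV × 1.602e-13 J/MeV = 1.55677e-10 J
Per mole: 1.55677e-10 J × 6.022e23 mol⁻¹ = 9.3749e+13 J/mol

9.37e+10 kJ/mol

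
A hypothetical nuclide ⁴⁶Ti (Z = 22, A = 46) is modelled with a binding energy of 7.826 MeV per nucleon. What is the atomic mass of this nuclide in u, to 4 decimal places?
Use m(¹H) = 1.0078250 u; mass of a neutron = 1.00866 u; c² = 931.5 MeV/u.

45.9935 u

Total binding energy = 46 × 7.826 = 359.996 MeV
Mass defect = 359.996 MeV / (931.5 MeV/u) = 0.386469 u
Constituent mass = 22(1.0078250) + 24(1.00866) = 46.3799900 u
Atomic mass = 46.3799900 − 0.386469 = 45.9935210 u ≈ 45.9935 u (to 4 decimal places)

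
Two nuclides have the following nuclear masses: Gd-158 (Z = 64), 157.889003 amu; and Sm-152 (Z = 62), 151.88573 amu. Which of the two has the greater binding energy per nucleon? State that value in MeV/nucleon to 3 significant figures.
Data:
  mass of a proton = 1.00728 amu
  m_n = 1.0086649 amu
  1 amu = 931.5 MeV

Sm-152; 8.25 MeV/nucleon

Gd-158: Σm = 64(1.00728) + 94(1.0086649) = 159.2804206 amu; Δm = 1.3914176 amu; E_B = 1296.1 MeV; E_B/A = 8.203 MeV
Sm-152: Σm = 62(1.00728) + 90(1.0086649) = 153.2312010 amu; Δm = 1.3454710 amu; E_B = 1253.3 MeV; E_B/A = 8.245 MeV
Sm-152 has the higher binding energy per nucleon, so it is the more tightly bound nucleus.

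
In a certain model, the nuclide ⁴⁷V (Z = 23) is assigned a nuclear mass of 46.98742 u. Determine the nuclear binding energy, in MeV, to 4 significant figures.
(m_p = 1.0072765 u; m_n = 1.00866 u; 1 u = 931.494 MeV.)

Z = 23, so N = A − Z = 47 − 23 = 24.
Total constituent mass: 23 × 1.0072765 + 24 × 1.00866 = 47.3751995 u
Mass defect Δm = 47.3751995 − 46.98742 = 0.3877795 u
E_B = 0.3877795 × 931.494 = 361.214 MeV

361.2 MeV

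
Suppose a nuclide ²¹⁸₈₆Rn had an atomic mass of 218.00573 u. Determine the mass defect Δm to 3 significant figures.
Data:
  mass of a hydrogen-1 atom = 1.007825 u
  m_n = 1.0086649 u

Σm = 86·m(¹H) + 132·m_n = 86.672950 + 133.1437668 = 219.8167168 u
Δm = 219.8167168 − 218.00573 = 1.8109868 u

1.81 u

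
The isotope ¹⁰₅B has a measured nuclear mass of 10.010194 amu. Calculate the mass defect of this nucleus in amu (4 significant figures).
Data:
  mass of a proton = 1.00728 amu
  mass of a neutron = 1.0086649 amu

0.06953 amu

Z = 5, so N = A − Z = 10 − 5 = 5.
Mass of separated nucleons = 5(1.00728) + 5(1.0086649) = 5.03640 + 5.0433245 = 10.0797245 amu
Δm = 10.0797245 − 10.010194 = 0.0695305 amu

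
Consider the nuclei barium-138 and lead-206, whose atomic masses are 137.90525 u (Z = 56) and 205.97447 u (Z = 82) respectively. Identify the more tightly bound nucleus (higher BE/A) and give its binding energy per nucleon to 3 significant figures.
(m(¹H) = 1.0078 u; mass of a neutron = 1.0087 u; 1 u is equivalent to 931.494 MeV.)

barium-138; 8.40 MeV/nucleon

barium-138: Σm = 56(1.0078) + 82(1.0087) = 139.1502 u; Δm = 1.24495 u; E_B = 1159.66 MeV; E_B/A = 8.403 MeV
lead-206: Σm = 82(1.0078) + 124(1.0087) = 207.7184 u; Δm = 1.74393 u; E_B = 1624.5 MeV; E_B/A = 7.886 MeV
barium-138 has the higher binding energy per nucleon, so it is the more tightly bound nucleus.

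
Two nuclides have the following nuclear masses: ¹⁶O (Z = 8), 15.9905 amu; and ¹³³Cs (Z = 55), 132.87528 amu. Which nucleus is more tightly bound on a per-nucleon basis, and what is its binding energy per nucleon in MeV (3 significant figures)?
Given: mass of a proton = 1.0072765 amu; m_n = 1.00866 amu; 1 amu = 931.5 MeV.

¹³³Cs; 8.41 MeV/nucleon

¹⁶O: Σm = 8(1.0072765) + 8(1.00866) = 16.1274920 amu; Δm = 0.1369920 amu; E_B = 127.61 MeV; E_B/A = 7.976 MeV
¹³³Cs: Σm = 55(1.0072765) + 78(1.00866) = 134.0756875 amu; Δm = 1.2004075 amu; E_B = 1118.18 MeV; E_B/A = 8.407 MeV
¹³³Cs has the higher binding energy per nucleon, so it is the more tightly bound nucleus.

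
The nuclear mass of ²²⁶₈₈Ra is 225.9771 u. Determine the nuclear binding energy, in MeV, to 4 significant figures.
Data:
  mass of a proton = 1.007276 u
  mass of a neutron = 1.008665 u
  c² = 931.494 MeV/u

1732 MeV

Z = 88, so N = A − Z = 226 − 88 = 138.
Total constituent mass: 88 × 1.007276 + 138 × 1.008665 = 227.836058 u
Δm = 227.836058 − 225.9771 = 1.858958 u
Binding energy = Δm·c² = 1.858958 × 931.494 MeV/u = 1731.61 MeV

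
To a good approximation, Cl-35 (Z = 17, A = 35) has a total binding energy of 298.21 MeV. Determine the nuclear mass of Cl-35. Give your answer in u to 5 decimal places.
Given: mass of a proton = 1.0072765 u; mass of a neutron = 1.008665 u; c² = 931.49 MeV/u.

Mass defect = 298.21 MeV / (931.49 MeV/u) = 0.3201430 u
Constituent mass = 17(1.0072765) + 18(1.008665) = 35.2796705 u
Nuclear mass = 35.2796705 − 0.3201430 = 34.9595275 u ≈ 34.95953 u (to 5 decimal places)

34.95953 u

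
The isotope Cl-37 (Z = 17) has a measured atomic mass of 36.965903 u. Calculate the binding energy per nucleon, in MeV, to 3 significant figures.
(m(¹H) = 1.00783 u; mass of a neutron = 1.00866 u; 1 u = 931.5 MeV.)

8.57 MeV/nucleon

Total constituent mass: 17 × 1.00783 + 20 × 1.00866 = 37.30631 u
Δm = 37.30631 − 36.965903 = 0.340407 u
Binding energy = Δm·c² = 0.340407 × 931.5 MeV/u = 317.089 MeV
BE/A = 317.089 MeV / 37 = 8.570 MeV/nucleon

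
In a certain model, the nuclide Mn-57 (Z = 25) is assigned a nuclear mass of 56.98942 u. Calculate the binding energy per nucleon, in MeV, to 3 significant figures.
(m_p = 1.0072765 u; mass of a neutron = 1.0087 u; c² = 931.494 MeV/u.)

7.70 MeV/nucleon

Mass of separated nucleons = 25(1.0072765) + 32(1.0087) = 25.1819125 + 32.2784 = 57.4603125 u
The mass defect is 57.4603125 − 56.98942 = 0.4708925 u.
E_B = 0.4708925 × 931.494 = 438.634 MeV
Dividing by A = 57 gives 7.695 MeV per nucleon.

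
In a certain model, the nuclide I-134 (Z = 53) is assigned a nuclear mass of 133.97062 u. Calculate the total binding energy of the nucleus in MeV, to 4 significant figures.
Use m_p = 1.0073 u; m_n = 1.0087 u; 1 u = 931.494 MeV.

Total constituent mass: 53 × 1.0073 + 81 × 1.0087 = 135.0916 u
Δm = 135.0916 − 133.97062 = 1.12098 u
Converting to energy: 1.12098 u × 931.494 MeV/u = 1044.19 MeV

1044 MeV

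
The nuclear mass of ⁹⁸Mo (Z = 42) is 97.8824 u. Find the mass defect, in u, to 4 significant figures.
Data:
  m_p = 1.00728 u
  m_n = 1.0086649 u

The nucleus contains 42 protons and 98 − 42 = 56 neutrons.
Total constituent mass: 42 × 1.00728 + 56 × 1.0086649 = 98.7909944 u
Mass defect Δm = 98.7909944 − 97.8824 = 0.9085944 u

0.9086 u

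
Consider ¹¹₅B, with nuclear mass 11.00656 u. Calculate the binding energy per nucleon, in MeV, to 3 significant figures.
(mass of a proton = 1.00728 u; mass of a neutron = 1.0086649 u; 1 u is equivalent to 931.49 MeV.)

6.93 MeV/nucleon

With 5 protons and 6 neutrons (A = 11):
Mass of separated nucleons = 5(1.00728) + 6(1.0086649) = 5.03640 + 6.0519894 = 11.0883894 u
Mass defect Δm = 11.0883894 − 11.00656 = 0.0818294 u
E_B = 0.0818294 × 931.49 = 76.2233 MeV
Per nucleon: 76.2233 / 11 = 6.929 MeV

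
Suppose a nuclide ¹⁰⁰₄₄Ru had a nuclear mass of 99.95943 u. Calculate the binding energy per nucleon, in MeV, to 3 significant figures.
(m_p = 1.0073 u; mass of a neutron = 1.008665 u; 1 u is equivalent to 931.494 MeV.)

Z = 44, so N = A − Z = 100 − 44 = 56.
Mass of separated nucleons = 44(1.0073) + 56(1.008665) = 44.3212 + 56.485240 = 100.806440 u
Δm = 100.806440 − 99.95943 = 0.847010 u
Converting to energy: 0.847010 u × 931.494 MeV/u = 788.985 MeV
Dividing by A = 100 gives 7.890 MeV per nucleon.

7.89 MeV/nucleon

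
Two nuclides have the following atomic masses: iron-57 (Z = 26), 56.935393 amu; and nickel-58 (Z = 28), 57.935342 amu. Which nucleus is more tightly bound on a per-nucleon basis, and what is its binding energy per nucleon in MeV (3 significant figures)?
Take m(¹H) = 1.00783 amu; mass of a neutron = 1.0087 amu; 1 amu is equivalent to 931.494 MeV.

iron-57; 8.79 MeV/nucleon

iron-57: Σm = 26(1.00783) + 31(1.0087) = 57.47328 amu; Δm = 0.537887 amu; E_B = 501.04 MeV; E_B/A = 8.790 MeV
nickel-58: Σm = 28(1.00783) + 30(1.0087) = 58.48024 amu; Δm = 0.544898 amu; E_B = 507.57 MeV; E_B/A = 8.751 MeV
iron-57 has the higher binding energy per nucleon, so it is the more tightly bound nucleus.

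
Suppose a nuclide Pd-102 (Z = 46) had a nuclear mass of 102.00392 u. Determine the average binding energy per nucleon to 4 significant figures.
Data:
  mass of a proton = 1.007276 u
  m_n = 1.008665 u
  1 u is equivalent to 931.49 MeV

7.452 MeV/nucleon

The nucleus contains 46 protons and 102 − 46 = 56 neutrons.
Σm = 46·m_p + 56·m_n = 46.334696 + 56.485240 = 102.819936 u
The mass defect is 102.819936 − 102.00392 = 0.816016 u.
Binding energy = Δm·c² = 0.816016 × 931.49 MeV/u = 760.111 MeV
BE/A = 760.111 MeV / 102 = 7.452 MeV/nucleon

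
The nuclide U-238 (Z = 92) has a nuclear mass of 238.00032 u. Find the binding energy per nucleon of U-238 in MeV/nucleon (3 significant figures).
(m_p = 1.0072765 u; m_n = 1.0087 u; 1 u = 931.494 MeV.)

The nucleus contains 92 protons and 238 − 92 = 146 neutrons.
Mass of separated nucleons = 92(1.0072765) + 146(1.0087) = 92.6694380 + 147.2702 = 239.9396380 u
Mass defect Δm = 239.9396380 − 238.00032 = 1.9393180 u
E_B = 1.9393180 × 931.494 = 1806.46 MeV
Per nucleon: 1806.46 / 238 = 7.590 MeV

7.59 MeV/nucleon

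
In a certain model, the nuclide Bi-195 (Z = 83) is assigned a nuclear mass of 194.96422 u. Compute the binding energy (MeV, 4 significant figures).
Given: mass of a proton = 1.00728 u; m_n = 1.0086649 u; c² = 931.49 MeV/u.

1500 MeV

With 83 protons and 112 neutrons (A = 195):
Mass of separated nucleons = 83(1.00728) + 112(1.0086649) = 83.60424 + 112.9704688 = 196.5747088 u
The mass defect is 196.5747088 − 194.96422 = 1.6104888 u.
Binding energy = Δm·c² = 1.6104888 × 931.49 MeV/u = 1500.15 MeV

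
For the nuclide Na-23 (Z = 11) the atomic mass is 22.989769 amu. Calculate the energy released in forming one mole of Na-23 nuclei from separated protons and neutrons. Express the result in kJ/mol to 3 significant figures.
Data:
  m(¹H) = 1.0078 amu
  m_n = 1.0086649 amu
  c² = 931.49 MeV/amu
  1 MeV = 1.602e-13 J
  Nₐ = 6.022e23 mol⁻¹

Total constituent mass: 11 × 1.0078 + 12 × 1.0086649 = 23.1897788 amu
The mass defect is 23.1897788 − 22.989769 = 0.2000098 amu.
E_B = 0.2000098 × 931.49 = 186.307 MeV
Per nucleus in joules: 186.307 MeV × 1.602e-13 J/MeV = 2.9846e-11 J
Per mole: 2.9846e-11 J × 6.022e23 mol⁻¹ = 1.7973e+13 J/mol

1.80e+10 kJ/mol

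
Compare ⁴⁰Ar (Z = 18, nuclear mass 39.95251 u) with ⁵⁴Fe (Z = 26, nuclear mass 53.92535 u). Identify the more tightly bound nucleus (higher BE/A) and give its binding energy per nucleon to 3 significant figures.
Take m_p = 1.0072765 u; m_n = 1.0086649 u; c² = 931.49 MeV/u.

⁴⁰Ar: Σm = 18(1.0072765) + 22(1.0086649) = 40.3216048 u; Δm = 0.3690948 u; E_B = 343.81 MeV; E_B/A = 8.595 MeV
⁵⁴Fe: Σm = 26(1.0072765) + 28(1.0086649) = 54.4318062 u; Δm = 0.5064562 u; E_B = 471.76 MeV; E_B/A = 8.736 MeV
⁵⁴Fe has the higher binding energy per nucleon, so it is the more tightly bound nucleus.

⁵⁴Fe; 8.74 MeV/nucleon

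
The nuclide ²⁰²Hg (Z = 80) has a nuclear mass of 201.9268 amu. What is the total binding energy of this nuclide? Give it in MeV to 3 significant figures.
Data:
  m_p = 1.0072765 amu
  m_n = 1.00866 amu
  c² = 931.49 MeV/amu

1590 MeV

With 80 protons and 122 neutrons (A = 202):
Total constituent mass: 80 × 1.0072765 + 122 × 1.00866 = 203.6386400 amu
Mass defect Δm = 203.6386400 − 201.9268 = 1.7118400 amu
Binding energy = Δm·c² = 1.7118400 × 931.49 MeV/amu = 1594.56 MeV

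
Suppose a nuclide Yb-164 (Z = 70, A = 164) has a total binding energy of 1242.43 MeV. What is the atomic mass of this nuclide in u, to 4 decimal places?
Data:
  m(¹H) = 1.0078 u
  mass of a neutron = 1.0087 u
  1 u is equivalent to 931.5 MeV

Mass defect = 1242.43 MeV / (931.5 MeV/u) = 1.333795 u
Constituent mass = 70(1.0078) + 94(1.0087) = 165.3638 u
Atomic mass = 165.3638 − 1.333795 = 164.030005 u ≈ 164.0300 u (to 4 decimal places)

164.0300 u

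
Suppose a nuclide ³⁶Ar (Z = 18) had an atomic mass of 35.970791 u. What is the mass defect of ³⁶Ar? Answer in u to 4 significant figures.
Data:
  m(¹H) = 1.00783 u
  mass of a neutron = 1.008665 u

With 18 protons and 18 neutrons (A = 36):
Mass of separated nucleons = 18(1.00783) + 18(1.008665) = 18.14094 + 18.155970 = 36.296910 u
Mass defect Δm = 36.296910 − 35.970791 = 0.326119 u

0.3261 u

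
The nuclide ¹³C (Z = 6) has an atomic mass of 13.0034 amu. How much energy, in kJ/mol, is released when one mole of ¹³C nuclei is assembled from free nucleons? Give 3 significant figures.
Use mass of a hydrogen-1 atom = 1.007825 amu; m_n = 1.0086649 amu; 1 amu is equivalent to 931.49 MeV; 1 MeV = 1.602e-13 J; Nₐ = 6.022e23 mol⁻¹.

9.36e+09 kJ/mol

With 6 protons and 7 neutrons (A = 13):
Mass of separated nucleons = 6(1.007825) + 7(1.0086649) = 6.046950 + 7.0606543 = 13.1076043 amu
Mass defect Δm = 13.1076043 − 13.0034 = 0.1042043 amu
E_B = 0.1042043 × 931.49 = 97.0653 MeV
Per nucleus in joules: 97.0653 MeV × 1.602e-13 J/MeV = 1.5550e-11 J
Per mole: 1.5550e-11 J × 6.022e23 mol⁻¹ = 9.3642e+12 J/mol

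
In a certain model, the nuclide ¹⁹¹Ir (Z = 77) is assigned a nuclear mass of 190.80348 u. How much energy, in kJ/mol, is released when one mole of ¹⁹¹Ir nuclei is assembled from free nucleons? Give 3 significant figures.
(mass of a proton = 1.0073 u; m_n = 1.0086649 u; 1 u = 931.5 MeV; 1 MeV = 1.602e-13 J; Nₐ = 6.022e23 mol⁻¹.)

1.57e+11 kJ/mol

The nucleus contains 77 protons and 191 − 77 = 114 neutrons.
Mass of separated nucleons = 77(1.0073) + 114(1.0086649) = 77.5621 + 114.9877986 = 192.5498986 u
Mass defect Δm = 192.5498986 − 190.80348 = 1.7464186 u
Binding energy = Δm·c² = 1.7464186 × 931.5 MeV/u = 1626.79 MeV
Per nucleus in joules: 1626.79 MeV × 1.602e-13 J/MeV = 2.6061e-10 J
Per mole: 2.6061e-10 J × 6.022e23 mol⁻¹ = 1.5694e+14 J/mol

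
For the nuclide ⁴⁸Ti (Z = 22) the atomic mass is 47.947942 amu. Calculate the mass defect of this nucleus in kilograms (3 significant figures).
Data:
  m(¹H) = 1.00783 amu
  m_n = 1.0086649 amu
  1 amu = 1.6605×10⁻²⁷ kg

The nucleus contains 22 protons and 48 − 22 = 26 neutrons.
Mass of separated nucleons = 22(1.00783) + 26(1.0086649) = 22.17226 + 26.2252874 = 48.3975474 amu
Mass defect Δm = 48.3975474 − 47.947942 = 0.4496054 amu
In SI units: 0.4496054 amu × 1.6605×10⁻²⁷ kg/amu = 7.4657e-28 kg

7.47e-28 kg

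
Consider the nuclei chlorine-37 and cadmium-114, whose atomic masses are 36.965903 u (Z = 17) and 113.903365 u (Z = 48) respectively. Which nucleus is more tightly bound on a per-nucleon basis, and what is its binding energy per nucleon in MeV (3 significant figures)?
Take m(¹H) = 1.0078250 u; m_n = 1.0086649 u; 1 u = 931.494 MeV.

chlorine-37: Σm = 17(1.0078250) + 20(1.0086649) = 37.3063230 u; Δm = 0.3404200 u; E_B = 317.10 MeV; E_B/A = 8.570 MeV
cadmium-114: Σm = 48(1.0078250) + 66(1.0086649) = 114.9474834 u; Δm = 1.0441184 u; E_B = 972.59 MeV; E_B/A = 8.531 MeV
chlorine-37 has the higher binding energy per nucleon, so it is the more tightly bound nucleus.

chlorine-37; 8.57 MeV/nucleon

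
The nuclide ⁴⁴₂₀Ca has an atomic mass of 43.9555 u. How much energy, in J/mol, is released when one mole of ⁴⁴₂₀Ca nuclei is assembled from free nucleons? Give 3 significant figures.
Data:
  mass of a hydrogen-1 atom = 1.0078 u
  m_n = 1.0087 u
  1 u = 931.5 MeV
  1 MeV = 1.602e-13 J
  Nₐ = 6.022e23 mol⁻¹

Mass of separated nucleons = 20(1.0078) + 24(1.0087) = 20.1560 + 24.2088 = 44.3648 u
The mass defect is 44.3648 − 43.9555 = 0.4093 u.
Binding energy = Δm·c² = 0.4093 × 931.5 MeV/u = 381.263 MeV
Per nucleus in joules: 381.263 MeV × 1.602e-13 J/MeV = 6.1078e-11 J
Per mole: 6.1078e-11 J × 6.022e23 mol⁻¹ = 3.6781e+13 J/mol

3.68e+13 J/mol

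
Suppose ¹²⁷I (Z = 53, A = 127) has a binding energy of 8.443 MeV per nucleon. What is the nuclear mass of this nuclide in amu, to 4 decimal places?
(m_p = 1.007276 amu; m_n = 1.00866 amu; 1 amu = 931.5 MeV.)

126.8754 amu

Total binding energy = 127 × 8.443 = 1072.261 MeV
Mass defect = 1072.261 MeV / (931.5 MeV/amu) = 1.151112 amu
Constituent mass = 53(1.007276) + 74(1.00866) = 128.026468 amu
Nuclear mass = 128.026468 − 1.151112 = 126.875356 amu ≈ 126.8754 amu (to 4 decimal places)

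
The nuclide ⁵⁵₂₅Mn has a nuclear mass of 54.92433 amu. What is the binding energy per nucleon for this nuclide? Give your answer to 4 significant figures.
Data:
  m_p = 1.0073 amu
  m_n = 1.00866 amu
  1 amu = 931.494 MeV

8.772 MeV/nucleon

Z = 25, so N = A − Z = 55 − 25 = 30.
Σm = 25·m_p + 30·m_n = 25.1825 + 30.25980 = 55.44230 amu
Δm = 55.44230 − 54.92433 = 0.51797 amu
Converting to energy: 0.51797 amu × 931.494 MeV/amu = 482.486 MeV
BE/A = 482.486 MeV / 55 = 8.772 MeV/nucleon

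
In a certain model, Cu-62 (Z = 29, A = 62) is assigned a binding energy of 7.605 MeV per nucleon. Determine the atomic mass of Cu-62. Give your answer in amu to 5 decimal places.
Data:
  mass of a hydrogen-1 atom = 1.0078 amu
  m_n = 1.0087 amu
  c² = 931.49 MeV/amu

62.00711 amu

Total binding energy = 62 × 7.605 = 471.510 MeV
Mass defect = 471.510 MeV / (931.49 MeV/amu) = 0.5061890 amu
Constituent mass = 29(1.0078) + 33(1.0087) = 62.5133 amu
Atomic mass = 62.5133 − 0.5061890 = 62.0071110 amu ≈ 62.00711 amu (to 5 decimal places)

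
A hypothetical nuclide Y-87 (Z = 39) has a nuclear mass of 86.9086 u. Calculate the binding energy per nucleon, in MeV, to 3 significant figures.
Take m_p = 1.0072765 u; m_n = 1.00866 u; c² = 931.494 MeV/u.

With 39 protons and 48 neutrons (A = 87):
Total constituent mass: 39 × 1.0072765 + 48 × 1.00866 = 87.6994635 u
Mass defect Δm = 87.6994635 − 86.9086 = 0.7908635 u
E_B = 0.7908635 × 931.494 = 736.685 MeV
Dividing by A = 87 gives 8.468 MeV per nucleon.

8.47 MeV/nucleon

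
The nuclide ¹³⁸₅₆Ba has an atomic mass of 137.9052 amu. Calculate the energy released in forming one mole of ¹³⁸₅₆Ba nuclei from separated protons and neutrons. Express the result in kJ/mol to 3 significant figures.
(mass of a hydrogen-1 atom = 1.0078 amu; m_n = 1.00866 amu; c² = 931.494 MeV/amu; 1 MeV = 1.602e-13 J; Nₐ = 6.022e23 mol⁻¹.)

1.12e+11 kJ/mol

With 56 protons and 82 neutrons (A = 138):
Σm = 56·m(¹H) + 82·m_n = 56.4368 + 82.71012 = 139.14692 amu
Δm = 139.14692 − 137.9052 = 1.24172 amu
Binding energy = Δm·c² = 1.24172 × 931.494 MeV/amu = 1156.65 MeV
Per nucleus in joules: 1156.65 MeV × 1.602e-13 J/MeV = 1.8530e-10 J
Per mole: 1.8530e-10 J × 6.022e23 mol⁻¹ = 1.1159e+14 J/mol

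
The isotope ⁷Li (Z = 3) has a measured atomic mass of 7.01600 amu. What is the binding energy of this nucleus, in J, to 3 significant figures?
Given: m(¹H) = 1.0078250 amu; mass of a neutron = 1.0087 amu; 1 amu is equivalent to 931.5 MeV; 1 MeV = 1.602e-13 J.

Σm = 3·m(¹H) + 4·m_n = 3.0234750 + 4.0348 = 7.0582750 amu
Mass defect Δm = 7.0582750 − 7.01600 = 0.0422750 amu
Binding energy = Δm·c² = 0.0422750 × 931.5 MeV/amu = 39.3792 MeV
In joules: 39.3792 MeV × 1.602e-13 J/MeV = 6.3085e-12 J

6.31e-12 J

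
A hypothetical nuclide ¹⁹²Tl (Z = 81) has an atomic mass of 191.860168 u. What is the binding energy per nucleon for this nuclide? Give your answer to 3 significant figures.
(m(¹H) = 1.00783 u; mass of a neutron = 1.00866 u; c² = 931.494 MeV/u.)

8.42 MeV/nucleon

Mass of separated nucleons = 81(1.00783) + 111(1.00866) = 81.63423 + 111.96126 = 193.59549 u
Δm = 193.59549 − 191.860168 = 1.735322 u
Binding energy = Δm·c² = 1.735322 × 931.494 MeV/u = 1616.44 MeV
BE/A = 1616.44 MeV / 192 = 8.419 MeV/nucleon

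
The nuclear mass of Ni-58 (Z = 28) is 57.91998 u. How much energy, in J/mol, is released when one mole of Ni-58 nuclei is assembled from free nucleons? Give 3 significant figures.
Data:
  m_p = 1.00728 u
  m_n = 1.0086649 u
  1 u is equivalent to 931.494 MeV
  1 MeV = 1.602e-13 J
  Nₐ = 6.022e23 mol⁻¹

Mass of separated nucleons = 28(1.00728) + 30(1.0086649) = 28.20384 + 30.2599470 = 58.4637870 u
The mass defect is 58.4637870 − 57.91998 = 0.5438070 u.
E_B = 0.5438070 × 931.494 = 506.553 MeV
Per nucleus in joules: 506.553 MeV × 1.602e-13 J/MeV = 8.1150e-11 J
Per mole: 8.1150e-11 J × 6.022e23 mol⁻¹ = 4.8869e+13 J/mol

4.89e+13 J/mol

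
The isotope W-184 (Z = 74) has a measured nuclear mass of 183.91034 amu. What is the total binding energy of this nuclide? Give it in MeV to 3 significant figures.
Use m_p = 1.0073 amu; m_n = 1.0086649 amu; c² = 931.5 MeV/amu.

Σm = 74·m_p + 110·m_n = 74.5402 + 110.9531390 = 185.4933390 amu
The mass defect is 185.4933390 − 183.91034 = 1.5829990 amu.
E_B = 1.5829990 × 931.5 = 1474.56 MeV

1470 MeV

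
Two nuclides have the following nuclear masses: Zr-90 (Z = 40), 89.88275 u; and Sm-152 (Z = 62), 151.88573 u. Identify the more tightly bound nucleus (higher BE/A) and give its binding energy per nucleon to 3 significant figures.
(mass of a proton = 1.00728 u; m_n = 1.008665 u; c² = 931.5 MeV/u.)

Zr-90: Σm = 40(1.00728) + 50(1.008665) = 90.724450 u; Δm = 0.841700 u; E_B = 784.04 MeV; E_B/A = 8.712 MeV
Sm-152: Σm = 62(1.00728) + 90(1.008665) = 153.231210 u; Δm = 1.345480 u; E_B = 1253.3 MeV; E_B/A = 8.245 MeV
Zr-90 has the higher binding energy per nucleon, so it is the more tightly bound nucleus.

Zr-90; 8.71 MeV/nucleon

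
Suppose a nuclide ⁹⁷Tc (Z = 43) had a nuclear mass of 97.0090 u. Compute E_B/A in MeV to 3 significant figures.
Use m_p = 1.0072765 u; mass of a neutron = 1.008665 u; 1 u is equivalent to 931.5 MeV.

7.41 MeV/nucleon

Σm = 43·m_p + 54·m_n = 43.3128895 + 54.467910 = 97.7807995 u
The mass defect is 97.7807995 − 97.0090 = 0.7717995 u.
Binding energy = Δm·c² = 0.7717995 × 931.5 MeV/u = 718.931 MeV
Dividing by A = 97 gives 7.412 MeV per nucleon.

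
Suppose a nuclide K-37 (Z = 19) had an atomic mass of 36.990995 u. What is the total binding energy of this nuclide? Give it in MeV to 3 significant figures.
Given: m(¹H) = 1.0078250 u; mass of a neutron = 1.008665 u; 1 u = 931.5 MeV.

292 MeV

Z = 19, so N = A − Z = 37 − 19 = 18.
Σm = 19·m(¹H) + 18·m_n = 19.1486750 + 18.155970 = 37.3046450 u
Δm = 37.3046450 − 36.990995 = 0.3136500 u
Binding energy = Δm·c² = 0.3136500 × 931.5 MeV/u = 292.165 MeV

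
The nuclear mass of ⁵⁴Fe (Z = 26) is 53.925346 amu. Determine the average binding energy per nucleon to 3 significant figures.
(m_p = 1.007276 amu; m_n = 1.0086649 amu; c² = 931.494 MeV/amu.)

Z = 26, so N = A − Z = 54 − 26 = 28.
Σm = 26·m_p + 28·m_n = 26.189176 + 28.2426172 = 54.4317932 amu
The mass defect is 54.4317932 − 53.925346 = 0.5064472 amu.
Converting to energy: 0.5064472 amu × 931.494 MeV/amu = 471.753 MeV
Dividing by A = 54 gives 8.736 MeV per nucleon.

8.74 MeV/nucleon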